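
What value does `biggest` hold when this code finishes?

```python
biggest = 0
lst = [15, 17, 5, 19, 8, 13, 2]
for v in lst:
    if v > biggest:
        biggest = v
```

Let's trace through this code step by step.

Initialize: biggest = 0
Initialize: lst = [15, 17, 5, 19, 8, 13, 2]
Entering loop: for v in lst:

After execution: biggest = 19
19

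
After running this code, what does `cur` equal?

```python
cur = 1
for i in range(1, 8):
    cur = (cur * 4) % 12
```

Let's trace through this code step by step.

Initialize: cur = 1
Entering loop: for i in range(1, 8):

After execution: cur = 4
4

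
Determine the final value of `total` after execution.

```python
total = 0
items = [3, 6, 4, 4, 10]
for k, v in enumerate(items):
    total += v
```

Let's trace through this code step by step.

Initialize: total = 0
Initialize: items = [3, 6, 4, 4, 10]
Entering loop: for k, v in enumerate(items):

After execution: total = 27
27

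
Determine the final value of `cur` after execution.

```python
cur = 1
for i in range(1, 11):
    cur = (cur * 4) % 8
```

Let's trace through this code step by step.

Initialize: cur = 1
Entering loop: for i in range(1, 11):

After execution: cur = 0
0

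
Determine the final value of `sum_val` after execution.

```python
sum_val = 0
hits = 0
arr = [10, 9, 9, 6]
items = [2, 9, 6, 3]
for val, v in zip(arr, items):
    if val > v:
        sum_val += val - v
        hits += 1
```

Let's trace through this code step by step.

Initialize: sum_val = 0
Initialize: hits = 0
Initialize: arr = [10, 9, 9, 6]
Initialize: items = [2, 9, 6, 3]
Entering loop: for val, v in zip(arr, items):

After execution: sum_val = 14
14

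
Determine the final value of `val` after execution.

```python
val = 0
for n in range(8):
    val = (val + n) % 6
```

Let's trace through this code step by step.

Initialize: val = 0
Entering loop: for n in range(8):

After execution: val = 4
4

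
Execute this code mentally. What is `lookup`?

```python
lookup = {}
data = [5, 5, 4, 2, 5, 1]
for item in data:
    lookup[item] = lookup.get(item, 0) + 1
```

Let's trace through this code step by step.

Initialize: lookup = {}
Initialize: data = [5, 5, 4, 2, 5, 1]
Entering loop: for item in data:

After execution: lookup = {5: 3, 4: 1, 2: 1, 1: 1}
{5: 3, 4: 1, 2: 1, 1: 1}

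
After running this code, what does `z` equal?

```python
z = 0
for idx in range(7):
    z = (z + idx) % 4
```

Let's trace through this code step by step.

Initialize: z = 0
Entering loop: for idx in range(7):

After execution: z = 1
1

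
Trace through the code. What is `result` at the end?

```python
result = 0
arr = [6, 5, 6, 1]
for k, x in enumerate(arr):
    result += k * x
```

Let's trace through this code step by step.

Initialize: result = 0
Initialize: arr = [6, 5, 6, 1]
Entering loop: for k, x in enumerate(arr):

After execution: result = 20
20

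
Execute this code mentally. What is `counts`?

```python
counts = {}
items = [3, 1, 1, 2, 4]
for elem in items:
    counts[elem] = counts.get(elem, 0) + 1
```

Let's trace through this code step by step.

Initialize: counts = {}
Initialize: items = [3, 1, 1, 2, 4]
Entering loop: for elem in items:

After execution: counts = {3: 1, 1: 2, 2: 1, 4: 1}
{3: 1, 1: 2, 2: 1, 4: 1}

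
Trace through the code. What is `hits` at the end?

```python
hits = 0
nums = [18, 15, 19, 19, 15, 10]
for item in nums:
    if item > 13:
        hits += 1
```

Let's trace through this code step by step.

Initialize: hits = 0
Initialize: nums = [18, 15, 19, 19, 15, 10]
Entering loop: for item in nums:

After execution: hits = 5
5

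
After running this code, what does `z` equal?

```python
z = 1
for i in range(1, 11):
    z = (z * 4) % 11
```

Let's trace through this code step by step.

Initialize: z = 1
Entering loop: for i in range(1, 11):

After execution: z = 1
1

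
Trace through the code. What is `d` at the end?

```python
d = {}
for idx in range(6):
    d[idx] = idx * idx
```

Let's trace through this code step by step.

Initialize: d = {}
Entering loop: for idx in range(6):

After execution: d = {0: 0, 1: 1, 2: 4, 3: 9, 4: 16, 5: 25}
{0: 0, 1: 1, 2: 4, 3: 9, 4: 16, 5: 25}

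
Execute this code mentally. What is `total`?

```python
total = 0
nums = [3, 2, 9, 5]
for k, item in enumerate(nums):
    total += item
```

Let's trace through this code step by step.

Initialize: total = 0
Initialize: nums = [3, 2, 9, 5]
Entering loop: for k, item in enumerate(nums):

After execution: total = 19
19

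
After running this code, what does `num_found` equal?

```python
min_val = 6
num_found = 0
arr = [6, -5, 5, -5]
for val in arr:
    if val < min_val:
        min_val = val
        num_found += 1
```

Let's trace through this code step by step.

Initialize: min_val = 6
Initialize: num_found = 0
Initialize: arr = [6, -5, 5, -5]
Entering loop: for val in arr:

After execution: num_found = 1
1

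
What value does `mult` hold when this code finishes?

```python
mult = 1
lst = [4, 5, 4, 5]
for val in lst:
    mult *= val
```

Let's trace through this code step by step.

Initialize: mult = 1
Initialize: lst = [4, 5, 4, 5]
Entering loop: for val in lst:

After execution: mult = 400
400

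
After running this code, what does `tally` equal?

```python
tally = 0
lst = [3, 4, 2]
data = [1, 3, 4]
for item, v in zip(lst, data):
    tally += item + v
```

Let's trace through this code step by step.

Initialize: tally = 0
Initialize: lst = [3, 4, 2]
Initialize: data = [1, 3, 4]
Entering loop: for item, v in zip(lst, data):

After execution: tally = 17
17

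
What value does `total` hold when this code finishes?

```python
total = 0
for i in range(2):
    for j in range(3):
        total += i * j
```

Let's trace through this code step by step.

Initialize: total = 0
Entering loop: for i in range(2):

After execution: total = 3
3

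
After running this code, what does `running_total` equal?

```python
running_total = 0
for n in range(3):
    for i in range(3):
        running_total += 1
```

Let's trace through this code step by step.

Initialize: running_total = 0
Entering loop: for n in range(3):

After execution: running_total = 9
9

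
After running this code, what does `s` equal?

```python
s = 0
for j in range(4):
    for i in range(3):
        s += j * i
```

Let's trace through this code step by step.

Initialize: s = 0
Entering loop: for j in range(4):

After execution: s = 18
18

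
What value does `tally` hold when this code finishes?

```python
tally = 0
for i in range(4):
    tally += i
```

Let's trace through this code step by step.

Initialize: tally = 0
Entering loop: for i in range(4):

After execution: tally = 6
6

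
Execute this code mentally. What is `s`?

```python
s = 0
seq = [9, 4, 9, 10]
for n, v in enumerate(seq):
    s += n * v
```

Let's trace through this code step by step.

Initialize: s = 0
Initialize: seq = [9, 4, 9, 10]
Entering loop: for n, v in enumerate(seq):

After execution: s = 52
52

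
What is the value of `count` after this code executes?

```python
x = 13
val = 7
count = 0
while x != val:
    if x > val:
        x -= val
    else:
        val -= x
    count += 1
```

Let's trace through this code step by step.

Initialize: x = 13
Initialize: val = 7
Initialize: count = 0
Entering loop: while x != val:

After execution: count = 7
7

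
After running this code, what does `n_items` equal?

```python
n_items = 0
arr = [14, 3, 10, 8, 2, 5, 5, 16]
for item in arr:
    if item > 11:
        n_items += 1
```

Let's trace through this code step by step.

Initialize: n_items = 0
Initialize: arr = [14, 3, 10, 8, 2, 5, 5, 16]
Entering loop: for item in arr:

After execution: n_items = 2
2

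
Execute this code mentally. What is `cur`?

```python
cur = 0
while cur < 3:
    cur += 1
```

Let's trace through this code step by step.

Initialize: cur = 0
Entering loop: while cur < 3:

After execution: cur = 3
3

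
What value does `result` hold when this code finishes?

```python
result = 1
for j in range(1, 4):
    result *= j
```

Let's trace through this code step by step.

Initialize: result = 1
Entering loop: for j in range(1, 4):

After execution: result = 6
6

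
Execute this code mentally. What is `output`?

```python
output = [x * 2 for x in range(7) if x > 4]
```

Let's trace through this code step by step.

Initialize: output = [x * 2 for x in range(7) if x > 4]

After execution: output = [10, 12]
[10, 12]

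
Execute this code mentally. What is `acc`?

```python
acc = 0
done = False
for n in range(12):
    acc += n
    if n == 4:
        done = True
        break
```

Let's trace through this code step by step.

Initialize: acc = 0
Initialize: done = False
Entering loop: for n in range(12):

After execution: acc = 10
10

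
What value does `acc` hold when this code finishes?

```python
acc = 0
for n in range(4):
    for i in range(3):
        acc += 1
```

Let's trace through this code step by step.

Initialize: acc = 0
Entering loop: for n in range(4):

After execution: acc = 12
12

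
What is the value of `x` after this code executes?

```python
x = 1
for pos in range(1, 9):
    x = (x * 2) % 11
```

Let's trace through this code step by step.

Initialize: x = 1
Entering loop: for pos in range(1, 9):

After execution: x = 3
3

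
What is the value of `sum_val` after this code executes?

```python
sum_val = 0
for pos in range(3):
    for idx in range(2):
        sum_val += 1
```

Let's trace through this code step by step.

Initialize: sum_val = 0
Entering loop: for pos in range(3):

After execution: sum_val = 6
6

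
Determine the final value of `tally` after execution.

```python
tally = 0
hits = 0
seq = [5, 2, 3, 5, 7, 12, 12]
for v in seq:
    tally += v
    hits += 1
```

Let's trace through this code step by step.

Initialize: tally = 0
Initialize: hits = 0
Initialize: seq = [5, 2, 3, 5, 7, 12, 12]
Entering loop: for v in seq:

After execution: tally = 46
46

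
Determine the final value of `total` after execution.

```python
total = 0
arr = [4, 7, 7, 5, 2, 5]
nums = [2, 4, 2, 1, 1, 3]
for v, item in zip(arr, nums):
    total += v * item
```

Let's trace through this code step by step.

Initialize: total = 0
Initialize: arr = [4, 7, 7, 5, 2, 5]
Initialize: nums = [2, 4, 2, 1, 1, 3]
Entering loop: for v, item in zip(arr, nums):

After execution: total = 72
72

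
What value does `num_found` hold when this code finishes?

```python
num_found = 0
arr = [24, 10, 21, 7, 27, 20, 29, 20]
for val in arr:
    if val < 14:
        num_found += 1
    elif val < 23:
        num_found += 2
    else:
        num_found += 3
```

Let's trace through this code step by step.

Initialize: num_found = 0
Initialize: arr = [24, 10, 21, 7, 27, 20, 29, 20]
Entering loop: for val in arr:

After execution: num_found = 17
17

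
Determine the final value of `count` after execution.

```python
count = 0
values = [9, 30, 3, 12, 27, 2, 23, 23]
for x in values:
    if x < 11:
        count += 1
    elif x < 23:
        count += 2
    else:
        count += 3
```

Let's trace through this code step by step.

Initialize: count = 0
Initialize: values = [9, 30, 3, 12, 27, 2, 23, 23]
Entering loop: for x in values:

After execution: count = 17
17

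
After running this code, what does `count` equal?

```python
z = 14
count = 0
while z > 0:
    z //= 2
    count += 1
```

Let's trace through this code step by step.

Initialize: z = 14
Initialize: count = 0
Entering loop: while z > 0:

After execution: count = 4
4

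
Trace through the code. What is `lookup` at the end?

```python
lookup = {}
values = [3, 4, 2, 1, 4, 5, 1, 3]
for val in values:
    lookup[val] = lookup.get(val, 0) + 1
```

Let's trace through this code step by step.

Initialize: lookup = {}
Initialize: values = [3, 4, 2, 1, 4, 5, 1, 3]
Entering loop: for val in values:

After execution: lookup = {3: 2, 4: 2, 2: 1, 1: 2, 5: 1}
{3: 2, 4: 2, 2: 1, 1: 2, 5: 1}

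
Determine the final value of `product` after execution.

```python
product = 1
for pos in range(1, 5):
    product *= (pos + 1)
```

Let's trace through this code step by step.

Initialize: product = 1
Entering loop: for pos in range(1, 5):

After execution: product = 120
120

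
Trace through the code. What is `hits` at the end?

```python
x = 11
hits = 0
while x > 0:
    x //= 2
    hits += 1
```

Let's trace through this code step by step.

Initialize: x = 11
Initialize: hits = 0
Entering loop: while x > 0:

After execution: hits = 4
4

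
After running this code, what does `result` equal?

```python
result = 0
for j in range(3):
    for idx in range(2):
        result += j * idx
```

Let's trace through this code step by step.

Initialize: result = 0
Entering loop: for j in range(3):

After execution: result = 3
3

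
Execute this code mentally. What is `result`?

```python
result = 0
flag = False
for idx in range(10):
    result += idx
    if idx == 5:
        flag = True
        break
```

Let's trace through this code step by step.

Initialize: result = 0
Initialize: flag = False
Entering loop: for idx in range(10):

After execution: result = 15
15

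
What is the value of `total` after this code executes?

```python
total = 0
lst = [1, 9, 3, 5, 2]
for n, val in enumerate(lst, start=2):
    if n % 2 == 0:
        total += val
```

Let's trace through this code step by step.

Initialize: total = 0
Initialize: lst = [1, 9, 3, 5, 2]
Entering loop: for n, val in enumerate(lst, start=2):

After execution: total = 6
6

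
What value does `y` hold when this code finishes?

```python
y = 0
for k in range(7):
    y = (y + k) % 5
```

Let's trace through this code step by step.

Initialize: y = 0
Entering loop: for k in range(7):

After execution: y = 1
1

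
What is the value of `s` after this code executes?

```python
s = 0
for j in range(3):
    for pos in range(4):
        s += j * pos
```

Let's trace through this code step by step.

Initialize: s = 0
Entering loop: for j in range(3):

After execution: s = 18
18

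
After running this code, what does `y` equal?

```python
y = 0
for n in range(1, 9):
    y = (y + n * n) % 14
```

Let's trace through this code step by step.

Initialize: y = 0
Entering loop: for n in range(1, 9):

After execution: y = 8
8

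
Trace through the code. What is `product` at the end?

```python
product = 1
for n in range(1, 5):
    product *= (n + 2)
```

Let's trace through this code step by step.

Initialize: product = 1
Entering loop: for n in range(1, 5):

After execution: product = 360
360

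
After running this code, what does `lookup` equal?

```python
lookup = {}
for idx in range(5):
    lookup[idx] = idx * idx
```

Let's trace through this code step by step.

Initialize: lookup = {}
Entering loop: for idx in range(5):

After execution: lookup = {0: 0, 1: 1, 2: 4, 3: 9, 4: 16}
{0: 0, 1: 1, 2: 4, 3: 9, 4: 16}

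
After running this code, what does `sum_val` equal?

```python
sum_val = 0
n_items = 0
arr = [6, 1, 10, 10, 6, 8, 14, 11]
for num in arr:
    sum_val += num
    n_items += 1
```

Let's trace through this code step by step.

Initialize: sum_val = 0
Initialize: n_items = 0
Initialize: arr = [6, 1, 10, 10, 6, 8, 14, 11]
Entering loop: for num in arr:

After execution: sum_val = 66
66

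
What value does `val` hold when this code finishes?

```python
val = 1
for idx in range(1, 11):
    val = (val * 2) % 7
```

Let's trace through this code step by step.

Initialize: val = 1
Entering loop: for idx in range(1, 11):

After execution: val = 2
2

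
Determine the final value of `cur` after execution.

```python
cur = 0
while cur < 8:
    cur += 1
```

Let's trace through this code step by step.

Initialize: cur = 0
Entering loop: while cur < 8:

After execution: cur = 8
8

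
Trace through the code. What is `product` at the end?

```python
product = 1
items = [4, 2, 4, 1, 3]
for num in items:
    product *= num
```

Let's trace through this code step by step.

Initialize: product = 1
Initialize: items = [4, 2, 4, 1, 3]
Entering loop: for num in items:

After execution: product = 96
96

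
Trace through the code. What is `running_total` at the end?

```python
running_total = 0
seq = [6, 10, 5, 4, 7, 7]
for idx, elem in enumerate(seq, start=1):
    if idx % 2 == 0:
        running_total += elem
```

Let's trace through this code step by step.

Initialize: running_total = 0
Initialize: seq = [6, 10, 5, 4, 7, 7]
Entering loop: for idx, elem in enumerate(seq, start=1):

After execution: running_total = 21
21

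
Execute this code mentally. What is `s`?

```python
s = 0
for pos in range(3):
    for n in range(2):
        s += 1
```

Let's trace through this code step by step.

Initialize: s = 0
Entering loop: for pos in range(3):

After execution: s = 6
6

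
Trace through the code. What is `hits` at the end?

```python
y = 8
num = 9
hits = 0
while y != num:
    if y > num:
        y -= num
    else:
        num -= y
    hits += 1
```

Let's trace through this code step by step.

Initialize: y = 8
Initialize: num = 9
Initialize: hits = 0
Entering loop: while y != num:

After execution: hits = 8
8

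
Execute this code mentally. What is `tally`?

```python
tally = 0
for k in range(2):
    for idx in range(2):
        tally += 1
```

Let's trace through this code step by step.

Initialize: tally = 0
Entering loop: for k in range(2):

After execution: tally = 4
4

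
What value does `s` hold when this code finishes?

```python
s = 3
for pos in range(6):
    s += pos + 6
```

Let's trace through this code step by step.

Initialize: s = 3
Entering loop: for pos in range(6):

After execution: s = 54
54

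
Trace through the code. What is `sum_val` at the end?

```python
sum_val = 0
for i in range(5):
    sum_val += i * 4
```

Let's trace through this code step by step.

Initialize: sum_val = 0
Entering loop: for i in range(5):

After execution: sum_val = 40
40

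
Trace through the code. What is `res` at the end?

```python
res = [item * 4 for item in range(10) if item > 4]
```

Let's trace through this code step by step.

Initialize: res = [item * 4 for item in range(10) if item > 4]

After execution: res = [20, 24, 28, 32, 36]
[20, 24, 28, 32, 36]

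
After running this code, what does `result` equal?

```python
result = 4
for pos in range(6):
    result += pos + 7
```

Let's trace through this code step by step.

Initialize: result = 4
Entering loop: for pos in range(6):

After execution: result = 61
61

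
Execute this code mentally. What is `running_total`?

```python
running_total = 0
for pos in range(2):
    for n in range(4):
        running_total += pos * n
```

Let's trace through this code step by step.

Initialize: running_total = 0
Entering loop: for pos in range(2):

After execution: running_total = 6
6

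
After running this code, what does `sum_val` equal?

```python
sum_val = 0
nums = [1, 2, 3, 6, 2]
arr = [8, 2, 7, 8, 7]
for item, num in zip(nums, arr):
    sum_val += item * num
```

Let's trace through this code step by step.

Initialize: sum_val = 0
Initialize: nums = [1, 2, 3, 6, 2]
Initialize: arr = [8, 2, 7, 8, 7]
Entering loop: for item, num in zip(nums, arr):

After execution: sum_val = 95
95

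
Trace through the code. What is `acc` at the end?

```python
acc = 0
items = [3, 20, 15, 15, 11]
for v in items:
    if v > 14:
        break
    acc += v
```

Let's trace through this code step by step.

Initialize: acc = 0
Initialize: items = [3, 20, 15, 15, 11]
Entering loop: for v in items:

After execution: acc = 3
3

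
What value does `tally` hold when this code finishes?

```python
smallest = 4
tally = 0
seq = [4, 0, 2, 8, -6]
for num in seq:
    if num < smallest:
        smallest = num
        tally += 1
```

Let's trace through this code step by step.

Initialize: smallest = 4
Initialize: tally = 0
Initialize: seq = [4, 0, 2, 8, -6]
Entering loop: for num in seq:

After execution: tally = 2
2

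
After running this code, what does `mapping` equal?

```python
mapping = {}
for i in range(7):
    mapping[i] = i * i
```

Let's trace through this code step by step.

Initialize: mapping = {}
Entering loop: for i in range(7):

After execution: mapping = {0: 0, 1: 1, 2: 4, 3: 9, 4: 16, 5: 25, 6: 36}
{0: 0, 1: 1, 2: 4, 3: 9, 4: 16, 5: 25, 6: 36}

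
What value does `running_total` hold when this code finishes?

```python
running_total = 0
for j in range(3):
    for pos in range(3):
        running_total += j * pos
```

Let's trace through this code step by step.

Initialize: running_total = 0
Entering loop: for j in range(3):

After execution: running_total = 9
9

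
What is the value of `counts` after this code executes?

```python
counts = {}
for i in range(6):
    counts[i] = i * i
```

Let's trace through this code step by step.

Initialize: counts = {}
Entering loop: for i in range(6):

After execution: counts = {0: 0, 1: 1, 2: 4, 3: 9, 4: 16, 5: 25}
{0: 0, 1: 1, 2: 4, 3: 9, 4: 16, 5: 25}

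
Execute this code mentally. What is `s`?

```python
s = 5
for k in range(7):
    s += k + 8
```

Let's trace through this code step by step.

Initialize: s = 5
Entering loop: for k in range(7):

After execution: s = 82
82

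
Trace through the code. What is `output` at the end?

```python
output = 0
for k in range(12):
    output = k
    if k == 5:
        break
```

Let's trace through this code step by step.

Initialize: output = 0
Entering loop: for k in range(12):

After execution: output = 5
5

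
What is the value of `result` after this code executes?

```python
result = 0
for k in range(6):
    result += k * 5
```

Let's trace through this code step by step.

Initialize: result = 0
Entering loop: for k in range(6):

After execution: result = 75
75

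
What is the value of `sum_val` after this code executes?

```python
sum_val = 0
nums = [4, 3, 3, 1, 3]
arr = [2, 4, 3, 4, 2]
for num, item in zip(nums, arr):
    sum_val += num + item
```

Let's trace through this code step by step.

Initialize: sum_val = 0
Initialize: nums = [4, 3, 3, 1, 3]
Initialize: arr = [2, 4, 3, 4, 2]
Entering loop: for num, item in zip(nums, arr):

After execution: sum_val = 29
29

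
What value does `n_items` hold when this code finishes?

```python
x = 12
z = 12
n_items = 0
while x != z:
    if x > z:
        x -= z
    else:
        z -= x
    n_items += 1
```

Let's trace through this code step by step.

Initialize: x = 12
Initialize: z = 12
Initialize: n_items = 0
Entering loop: while x != z:

After execution: n_items = 0
0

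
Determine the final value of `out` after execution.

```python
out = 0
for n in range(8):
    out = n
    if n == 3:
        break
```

Let's trace through this code step by step.

Initialize: out = 0
Entering loop: for n in range(8):

After execution: out = 3
3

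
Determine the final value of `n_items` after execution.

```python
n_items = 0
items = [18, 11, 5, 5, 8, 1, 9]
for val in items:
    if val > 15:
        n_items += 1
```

Let's trace through this code step by step.

Initialize: n_items = 0
Initialize: items = [18, 11, 5, 5, 8, 1, 9]
Entering loop: for val in items:

After execution: n_items = 1
1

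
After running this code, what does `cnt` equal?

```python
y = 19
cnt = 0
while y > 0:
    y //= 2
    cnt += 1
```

Let's trace through this code step by step.

Initialize: y = 19
Initialize: cnt = 0
Entering loop: while y > 0:

After execution: cnt = 5
5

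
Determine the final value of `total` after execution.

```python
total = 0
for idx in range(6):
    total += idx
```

Let's trace through this code step by step.

Initialize: total = 0
Entering loop: for idx in range(6):

After execution: total = 15
15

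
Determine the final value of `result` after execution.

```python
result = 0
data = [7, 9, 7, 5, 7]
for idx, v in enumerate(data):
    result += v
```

Let's trace through this code step by step.

Initialize: result = 0
Initialize: data = [7, 9, 7, 5, 7]
Entering loop: for idx, v in enumerate(data):

After execution: result = 35
35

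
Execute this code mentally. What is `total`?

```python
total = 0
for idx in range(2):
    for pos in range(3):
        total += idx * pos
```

Let's trace through this code step by step.

Initialize: total = 0
Entering loop: for idx in range(2):

After execution: total = 3
3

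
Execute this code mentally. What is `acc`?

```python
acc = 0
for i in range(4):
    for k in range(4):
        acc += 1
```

Let's trace through this code step by step.

Initialize: acc = 0
Entering loop: for i in range(4):

After execution: acc = 16
16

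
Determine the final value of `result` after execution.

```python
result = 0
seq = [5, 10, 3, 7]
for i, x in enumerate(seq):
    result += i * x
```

Let's trace through this code step by step.

Initialize: result = 0
Initialize: seq = [5, 10, 3, 7]
Entering loop: for i, x in enumerate(seq):

After execution: result = 37
37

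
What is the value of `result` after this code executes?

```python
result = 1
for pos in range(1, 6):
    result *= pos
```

Let's trace through this code step by step.

Initialize: result = 1
Entering loop: for pos in range(1, 6):

After execution: result = 120
120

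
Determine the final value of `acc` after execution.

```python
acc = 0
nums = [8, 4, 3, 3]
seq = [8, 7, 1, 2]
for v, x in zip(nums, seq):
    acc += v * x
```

Let's trace through this code step by step.

Initialize: acc = 0
Initialize: nums = [8, 4, 3, 3]
Initialize: seq = [8, 7, 1, 2]
Entering loop: for v, x in zip(nums, seq):

After execution: acc = 101
101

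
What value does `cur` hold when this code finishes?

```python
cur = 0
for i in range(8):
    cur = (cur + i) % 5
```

Let's trace through this code step by step.

Initialize: cur = 0
Entering loop: for i in range(8):

After execution: cur = 3
3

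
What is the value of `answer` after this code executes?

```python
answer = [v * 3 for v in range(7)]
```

Let's trace through this code step by step.

Initialize: answer = [v * 3 for v in range(7)]

After execution: answer = [0, 3, 6, 9, 12, 15, 18]
[0, 3, 6, 9, 12, 15, 18]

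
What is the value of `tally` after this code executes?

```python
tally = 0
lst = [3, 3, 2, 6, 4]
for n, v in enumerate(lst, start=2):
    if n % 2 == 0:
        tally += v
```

Let's trace through this code step by step.

Initialize: tally = 0
Initialize: lst = [3, 3, 2, 6, 4]
Entering loop: for n, v in enumerate(lst, start=2):

After execution: tally = 9
9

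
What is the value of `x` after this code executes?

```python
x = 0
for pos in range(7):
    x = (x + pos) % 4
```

Let's trace through this code step by step.

Initialize: x = 0
Entering loop: for pos in range(7):

After execution: x = 1
1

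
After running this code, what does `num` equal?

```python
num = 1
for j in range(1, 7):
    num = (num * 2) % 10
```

Let's trace through this code step by step.

Initialize: num = 1
Entering loop: for j in range(1, 7):

After execution: num = 4
4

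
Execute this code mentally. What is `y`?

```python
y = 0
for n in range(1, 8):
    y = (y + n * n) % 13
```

Let's trace through this code step by step.

Initialize: y = 0
Entering loop: for n in range(1, 8):

After execution: y = 10
10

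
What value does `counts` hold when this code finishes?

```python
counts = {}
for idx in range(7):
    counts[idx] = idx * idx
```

Let's trace through this code step by step.

Initialize: counts = {}
Entering loop: for idx in range(7):

After execution: counts = {0: 0, 1: 1, 2: 4, 3: 9, 4: 16, 5: 25, 6: 36}
{0: 0, 1: 1, 2: 4, 3: 9, 4: 16, 5: 25, 6: 36}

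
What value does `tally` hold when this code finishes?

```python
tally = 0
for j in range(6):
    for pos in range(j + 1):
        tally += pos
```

Let's trace through this code step by step.

Initialize: tally = 0
Entering loop: for j in range(6):

After execution: tally = 35
35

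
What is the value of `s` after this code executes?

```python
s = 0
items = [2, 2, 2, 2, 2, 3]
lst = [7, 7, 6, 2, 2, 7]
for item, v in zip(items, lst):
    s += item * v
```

Let's trace through this code step by step.

Initialize: s = 0
Initialize: items = [2, 2, 2, 2, 2, 3]
Initialize: lst = [7, 7, 6, 2, 2, 7]
Entering loop: for item, v in zip(items, lst):

After execution: s = 69
69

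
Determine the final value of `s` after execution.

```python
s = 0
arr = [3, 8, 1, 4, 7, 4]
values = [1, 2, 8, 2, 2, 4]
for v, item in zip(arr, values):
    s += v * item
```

Let's trace through this code step by step.

Initialize: s = 0
Initialize: arr = [3, 8, 1, 4, 7, 4]
Initialize: values = [1, 2, 8, 2, 2, 4]
Entering loop: for v, item in zip(arr, values):

After execution: s = 65
65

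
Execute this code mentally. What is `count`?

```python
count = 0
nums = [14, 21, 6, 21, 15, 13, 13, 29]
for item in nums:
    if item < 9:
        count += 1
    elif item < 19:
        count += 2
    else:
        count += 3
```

Let's trace through this code step by step.

Initialize: count = 0
Initialize: nums = [14, 21, 6, 21, 15, 13, 13, 29]
Entering loop: for item in nums:

After execution: count = 18
18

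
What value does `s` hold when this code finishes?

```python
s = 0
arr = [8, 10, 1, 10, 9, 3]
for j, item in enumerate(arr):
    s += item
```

Let's trace through this code step by step.

Initialize: s = 0
Initialize: arr = [8, 10, 1, 10, 9, 3]
Entering loop: for j, item in enumerate(arr):

After execution: s = 41
41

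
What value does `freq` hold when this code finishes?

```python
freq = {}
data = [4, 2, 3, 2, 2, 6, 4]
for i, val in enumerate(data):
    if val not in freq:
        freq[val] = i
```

Let's trace through this code step by step.

Initialize: freq = {}
Initialize: data = [4, 2, 3, 2, 2, 6, 4]
Entering loop: for i, val in enumerate(data):

After execution: freq = {4: 0, 2: 1, 3: 2, 6: 5}
{4: 0, 2: 1, 3: 2, 6: 5}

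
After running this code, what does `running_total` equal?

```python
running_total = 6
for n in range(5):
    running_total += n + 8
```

Let's trace through this code step by step.

Initialize: running_total = 6
Entering loop: for n in range(5):

After execution: running_total = 56
56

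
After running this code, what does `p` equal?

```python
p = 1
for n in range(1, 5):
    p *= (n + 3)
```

Let's trace through this code step by step.

Initialize: p = 1
Entering loop: for n in range(1, 5):

After execution: p = 840
840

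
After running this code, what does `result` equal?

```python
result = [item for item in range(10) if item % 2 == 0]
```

Let's trace through this code step by step.

Initialize: result = [item for item in range(10) if item % 2 == 0]

After execution: result = [0, 2, 4, 6, 8]
[0, 2, 4, 6, 8]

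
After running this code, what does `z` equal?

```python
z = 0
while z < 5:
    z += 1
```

Let's trace through this code step by step.

Initialize: z = 0
Entering loop: while z < 5:

After execution: z = 5
5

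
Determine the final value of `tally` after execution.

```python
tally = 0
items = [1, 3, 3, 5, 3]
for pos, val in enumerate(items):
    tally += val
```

Let's trace through this code step by step.

Initialize: tally = 0
Initialize: items = [1, 3, 3, 5, 3]
Entering loop: for pos, val in enumerate(items):

After execution: tally = 15
15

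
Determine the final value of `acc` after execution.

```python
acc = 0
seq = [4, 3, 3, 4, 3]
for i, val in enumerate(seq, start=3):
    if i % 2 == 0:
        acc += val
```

Let's trace through this code step by step.

Initialize: acc = 0
Initialize: seq = [4, 3, 3, 4, 3]
Entering loop: for i, val in enumerate(seq, start=3):

After execution: acc = 7
7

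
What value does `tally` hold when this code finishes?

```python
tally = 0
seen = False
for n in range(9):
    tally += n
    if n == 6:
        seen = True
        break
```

Let's trace through this code step by step.

Initialize: tally = 0
Initialize: seen = False
Entering loop: for n in range(9):

After execution: tally = 21
21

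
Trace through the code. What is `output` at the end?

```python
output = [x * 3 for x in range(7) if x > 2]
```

Let's trace through this code step by step.

Initialize: output = [x * 3 for x in range(7) if x > 2]

After execution: output = [9, 12, 15, 18]
[9, 12, 15, 18]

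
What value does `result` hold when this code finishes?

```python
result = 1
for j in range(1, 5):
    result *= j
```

Let's trace through this code step by step.

Initialize: result = 1
Entering loop: for j in range(1, 5):

After execution: result = 24
24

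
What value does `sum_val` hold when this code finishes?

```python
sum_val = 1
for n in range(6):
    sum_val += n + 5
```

Let's trace through this code step by step.

Initialize: sum_val = 1
Entering loop: for n in range(6):

After execution: sum_val = 46
46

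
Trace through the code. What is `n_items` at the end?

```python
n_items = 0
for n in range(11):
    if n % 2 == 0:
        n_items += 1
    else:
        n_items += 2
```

Let's trace through this code step by step.

Initialize: n_items = 0
Entering loop: for n in range(11):

After execution: n_items = 16
16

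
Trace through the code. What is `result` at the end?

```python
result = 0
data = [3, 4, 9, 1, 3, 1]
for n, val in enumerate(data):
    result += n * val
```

Let's trace through this code step by step.

Initialize: result = 0
Initialize: data = [3, 4, 9, 1, 3, 1]
Entering loop: for n, val in enumerate(data):

After execution: result = 42
42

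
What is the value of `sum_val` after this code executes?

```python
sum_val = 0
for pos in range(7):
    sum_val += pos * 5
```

Let's trace through this code step by step.

Initialize: sum_val = 0
Entering loop: for pos in range(7):

After execution: sum_val = 105
105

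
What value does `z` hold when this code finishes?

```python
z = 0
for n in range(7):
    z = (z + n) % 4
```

Let's trace through this code step by step.

Initialize: z = 0
Entering loop: for n in range(7):

After execution: z = 1
1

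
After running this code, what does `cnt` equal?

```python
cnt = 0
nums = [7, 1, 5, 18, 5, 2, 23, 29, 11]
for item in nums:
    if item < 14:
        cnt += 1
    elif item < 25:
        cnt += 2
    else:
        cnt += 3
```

Let's trace through this code step by step.

Initialize: cnt = 0
Initialize: nums = [7, 1, 5, 18, 5, 2, 23, 29, 11]
Entering loop: for item in nums:

After execution: cnt = 13
13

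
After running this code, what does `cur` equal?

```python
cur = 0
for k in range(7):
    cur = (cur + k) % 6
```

Let's trace through this code step by step.

Initialize: cur = 0
Entering loop: for k in range(7):

After execution: cur = 3
3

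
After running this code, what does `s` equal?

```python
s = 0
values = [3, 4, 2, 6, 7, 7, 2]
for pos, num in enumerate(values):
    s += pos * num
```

Let's trace through this code step by step.

Initialize: s = 0
Initialize: values = [3, 4, 2, 6, 7, 7, 2]
Entering loop: for pos, num in enumerate(values):

After execution: s = 101
101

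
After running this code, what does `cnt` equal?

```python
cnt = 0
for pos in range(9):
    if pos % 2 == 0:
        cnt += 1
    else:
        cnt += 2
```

Let's trace through this code step by step.

Initialize: cnt = 0
Entering loop: for pos in range(9):

After execution: cnt = 13
13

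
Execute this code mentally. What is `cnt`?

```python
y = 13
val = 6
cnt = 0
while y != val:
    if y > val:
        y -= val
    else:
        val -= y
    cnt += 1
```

Let's trace through this code step by step.

Initialize: y = 13
Initialize: val = 6
Initialize: cnt = 0
Entering loop: while y != val:

After execution: cnt = 7
7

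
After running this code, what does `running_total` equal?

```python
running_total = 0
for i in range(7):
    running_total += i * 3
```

Let's trace through this code step by step.

Initialize: running_total = 0
Entering loop: for i in range(7):

After execution: running_total = 63
63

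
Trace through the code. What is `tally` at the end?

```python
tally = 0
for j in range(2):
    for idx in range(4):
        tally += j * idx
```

Let's trace through this code step by step.

Initialize: tally = 0
Entering loop: for j in range(2):

After execution: tally = 6
6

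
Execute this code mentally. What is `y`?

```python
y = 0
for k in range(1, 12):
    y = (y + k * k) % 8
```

Let's trace through this code step by step.

Initialize: y = 0
Entering loop: for k in range(1, 12):

After execution: y = 2
2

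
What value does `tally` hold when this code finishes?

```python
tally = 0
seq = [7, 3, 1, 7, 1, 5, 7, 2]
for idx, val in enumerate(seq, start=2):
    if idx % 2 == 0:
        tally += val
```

Let's trace through this code step by step.

Initialize: tally = 0
Initialize: seq = [7, 3, 1, 7, 1, 5, 7, 2]
Entering loop: for idx, val in enumerate(seq, start=2):

After execution: tally = 16
16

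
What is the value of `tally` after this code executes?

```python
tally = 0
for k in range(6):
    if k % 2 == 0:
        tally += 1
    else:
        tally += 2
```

Let's trace through this code step by step.

Initialize: tally = 0
Entering loop: for k in range(6):

After execution: tally = 9
9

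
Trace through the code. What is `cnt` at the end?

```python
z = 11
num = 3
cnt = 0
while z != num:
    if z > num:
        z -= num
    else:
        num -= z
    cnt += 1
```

Let's trace through this code step by step.

Initialize: z = 11
Initialize: num = 3
Initialize: cnt = 0
Entering loop: while z != num:

After execution: cnt = 5
5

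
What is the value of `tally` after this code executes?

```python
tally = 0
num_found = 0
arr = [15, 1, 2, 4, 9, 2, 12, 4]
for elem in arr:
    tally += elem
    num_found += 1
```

Let's trace through this code step by step.

Initialize: tally = 0
Initialize: num_found = 0
Initialize: arr = [15, 1, 2, 4, 9, 2, 12, 4]
Entering loop: for elem in arr:

After execution: tally = 49
49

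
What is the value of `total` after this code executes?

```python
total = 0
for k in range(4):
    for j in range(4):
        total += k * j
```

Let's trace through this code step by step.

Initialize: total = 0
Entering loop: for k in range(4):

After execution: total = 36
36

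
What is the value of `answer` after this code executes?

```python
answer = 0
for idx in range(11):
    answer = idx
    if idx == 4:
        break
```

Let's trace through this code step by step.

Initialize: answer = 0
Entering loop: for idx in range(11):

After execution: answer = 4
4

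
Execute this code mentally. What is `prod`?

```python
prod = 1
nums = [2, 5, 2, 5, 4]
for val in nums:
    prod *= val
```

Let's trace through this code step by step.

Initialize: prod = 1
Initialize: nums = [2, 5, 2, 5, 4]
Entering loop: for val in nums:

After execution: prod = 400
400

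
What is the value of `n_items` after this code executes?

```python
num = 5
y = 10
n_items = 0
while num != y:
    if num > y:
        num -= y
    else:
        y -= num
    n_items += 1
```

Let's trace through this code step by step.

Initialize: num = 5
Initialize: y = 10
Initialize: n_items = 0
Entering loop: while num != y:

After execution: n_items = 1
1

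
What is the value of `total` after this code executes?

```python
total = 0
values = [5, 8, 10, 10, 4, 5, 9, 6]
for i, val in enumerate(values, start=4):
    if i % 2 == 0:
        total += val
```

Let's trace through this code step by step.

Initialize: total = 0
Initialize: values = [5, 8, 10, 10, 4, 5, 9, 6]
Entering loop: for i, val in enumerate(values, start=4):

After execution: total = 28
28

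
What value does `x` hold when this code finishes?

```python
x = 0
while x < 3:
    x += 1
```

Let's trace through this code step by step.

Initialize: x = 0
Entering loop: while x < 3:

After execution: x = 3
3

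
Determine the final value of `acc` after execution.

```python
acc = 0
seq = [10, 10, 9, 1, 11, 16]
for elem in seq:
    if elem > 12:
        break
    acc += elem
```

Let's trace through this code step by step.

Initialize: acc = 0
Initialize: seq = [10, 10, 9, 1, 11, 16]
Entering loop: for elem in seq:

After execution: acc = 41
41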